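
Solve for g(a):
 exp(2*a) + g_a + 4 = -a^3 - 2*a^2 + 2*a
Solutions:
 g(a) = C1 - a^4/4 - 2*a^3/3 + a^2 - 4*a - exp(2*a)/2


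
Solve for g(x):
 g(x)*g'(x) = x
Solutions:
 g(x) = -sqrt(C1 + x^2)
 g(x) = sqrt(C1 + x^2)


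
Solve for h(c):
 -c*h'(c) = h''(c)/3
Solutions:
 h(c) = C1 + C2*erf(sqrt(6)*c/2)


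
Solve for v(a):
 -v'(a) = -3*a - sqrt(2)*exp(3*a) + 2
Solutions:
 v(a) = C1 + 3*a^2/2 - 2*a + sqrt(2)*exp(3*a)/3


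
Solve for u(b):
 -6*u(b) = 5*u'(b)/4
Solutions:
 u(b) = C1*exp(-24*b/5)


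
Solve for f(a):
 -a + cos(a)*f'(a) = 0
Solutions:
 f(a) = C1 + Integral(a/cos(a), a)


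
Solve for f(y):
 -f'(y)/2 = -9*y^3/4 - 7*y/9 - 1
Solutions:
 f(y) = C1 + 9*y^4/8 + 7*y^2/9 + 2*y


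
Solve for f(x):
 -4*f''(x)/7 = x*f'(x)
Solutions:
 f(x) = C1 + C2*erf(sqrt(14)*x/4)


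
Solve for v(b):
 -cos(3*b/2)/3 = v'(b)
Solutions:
 v(b) = C1 - 2*sin(3*b/2)/9


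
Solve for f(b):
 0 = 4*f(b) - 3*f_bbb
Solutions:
 f(b) = C3*exp(6^(2/3)*b/3) + (C1*sin(2^(2/3)*3^(1/6)*b/2) + C2*cos(2^(2/3)*3^(1/6)*b/2))*exp(-6^(2/3)*b/6)


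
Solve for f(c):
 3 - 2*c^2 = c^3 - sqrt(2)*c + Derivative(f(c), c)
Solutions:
 f(c) = C1 - c^4/4 - 2*c^3/3 + sqrt(2)*c^2/2 + 3*c


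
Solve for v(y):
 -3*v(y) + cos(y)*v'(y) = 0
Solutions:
 v(y) = C1*(sin(y) + 1)^(3/2)/(sin(y) - 1)^(3/2)


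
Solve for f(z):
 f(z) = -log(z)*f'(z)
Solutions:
 f(z) = C1*exp(-li(z))


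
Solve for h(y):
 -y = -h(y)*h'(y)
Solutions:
 h(y) = -sqrt(C1 + y^2)
 h(y) = sqrt(C1 + y^2)


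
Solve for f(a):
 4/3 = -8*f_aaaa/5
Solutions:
 f(a) = C1 + C2*a + C3*a^2 + C4*a^3 - 5*a^4/144


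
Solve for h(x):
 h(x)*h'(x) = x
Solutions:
 h(x) = -sqrt(C1 + x^2)
 h(x) = sqrt(C1 + x^2)


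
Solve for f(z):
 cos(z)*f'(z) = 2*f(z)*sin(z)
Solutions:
 f(z) = C1/cos(z)^2


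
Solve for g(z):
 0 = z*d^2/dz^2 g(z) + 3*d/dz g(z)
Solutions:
 g(z) = C1 + C2/z^2


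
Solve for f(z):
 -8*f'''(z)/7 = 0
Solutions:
 f(z) = C1 + C2*z + C3*z^2


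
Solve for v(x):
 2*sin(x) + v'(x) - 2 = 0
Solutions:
 v(x) = C1 + 2*x + 2*cos(x)


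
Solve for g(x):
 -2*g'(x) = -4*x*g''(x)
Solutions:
 g(x) = C1 + C2*x^(3/2)


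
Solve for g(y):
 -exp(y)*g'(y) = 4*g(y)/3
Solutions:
 g(y) = C1*exp(4*exp(-y)/3)


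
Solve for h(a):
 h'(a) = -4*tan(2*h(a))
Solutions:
 h(a) = -asin(C1*exp(-8*a))/2 + pi/2
 h(a) = asin(C1*exp(-8*a))/2


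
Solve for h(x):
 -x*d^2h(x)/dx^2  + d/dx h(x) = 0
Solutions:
 h(x) = C1 + C2*x^2


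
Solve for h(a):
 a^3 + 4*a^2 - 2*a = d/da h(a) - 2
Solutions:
 h(a) = C1 + a^4/4 + 4*a^3/3 - a^2 + 2*a


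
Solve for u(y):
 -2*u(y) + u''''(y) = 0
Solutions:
 u(y) = C1*exp(-2^(1/4)*y) + C2*exp(2^(1/4)*y) + C3*sin(2^(1/4)*y) + C4*cos(2^(1/4)*y)


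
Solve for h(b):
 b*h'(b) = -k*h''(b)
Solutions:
 h(b) = C1 + C2*sqrt(k)*erf(sqrt(2)*b*sqrt(1/k)/2)


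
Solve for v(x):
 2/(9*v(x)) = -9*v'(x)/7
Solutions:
 v(x) = -sqrt(C1 - 28*x)/9
 v(x) = sqrt(C1 - 28*x)/9


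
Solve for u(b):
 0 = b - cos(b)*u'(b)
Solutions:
 u(b) = C1 + Integral(b/cos(b), b)


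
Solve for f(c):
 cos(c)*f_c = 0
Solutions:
 f(c) = C1


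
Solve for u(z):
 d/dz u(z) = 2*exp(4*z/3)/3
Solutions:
 u(z) = C1 + exp(4*z/3)/2


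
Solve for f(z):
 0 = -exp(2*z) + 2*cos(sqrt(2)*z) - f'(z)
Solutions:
 f(z) = C1 - exp(2*z)/2 + sqrt(2)*sin(sqrt(2)*z)


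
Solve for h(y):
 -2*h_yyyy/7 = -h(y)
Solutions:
 h(y) = C1*exp(-2^(3/4)*7^(1/4)*y/2) + C2*exp(2^(3/4)*7^(1/4)*y/2) + C3*sin(2^(3/4)*7^(1/4)*y/2) + C4*cos(2^(3/4)*7^(1/4)*y/2)


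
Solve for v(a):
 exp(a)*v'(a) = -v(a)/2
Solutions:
 v(a) = C1*exp(exp(-a)/2)


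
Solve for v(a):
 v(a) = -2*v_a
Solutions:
 v(a) = C1*exp(-a/2)


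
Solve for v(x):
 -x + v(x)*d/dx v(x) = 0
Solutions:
 v(x) = -sqrt(C1 + x^2)
 v(x) = sqrt(C1 + x^2)


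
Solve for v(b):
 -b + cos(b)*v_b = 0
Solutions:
 v(b) = C1 + Integral(b/cos(b), b)


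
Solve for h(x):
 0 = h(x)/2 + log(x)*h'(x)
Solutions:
 h(x) = C1*exp(-li(x)/2)


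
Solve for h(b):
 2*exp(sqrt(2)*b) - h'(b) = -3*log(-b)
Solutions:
 h(b) = C1 + 3*b*log(-b) - 3*b + sqrt(2)*exp(sqrt(2)*b)


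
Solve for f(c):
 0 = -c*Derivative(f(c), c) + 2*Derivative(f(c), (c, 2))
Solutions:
 f(c) = C1 + C2*erfi(c/2)


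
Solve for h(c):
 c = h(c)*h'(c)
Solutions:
 h(c) = -sqrt(C1 + c^2)
 h(c) = sqrt(C1 + c^2)


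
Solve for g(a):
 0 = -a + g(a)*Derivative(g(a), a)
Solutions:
 g(a) = -sqrt(C1 + a^2)
 g(a) = sqrt(C1 + a^2)


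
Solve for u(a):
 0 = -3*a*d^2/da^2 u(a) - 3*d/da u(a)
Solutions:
 u(a) = C1 + C2*log(a)


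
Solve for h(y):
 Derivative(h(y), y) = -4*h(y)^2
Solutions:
 h(y) = 1/(C1 + 4*y)


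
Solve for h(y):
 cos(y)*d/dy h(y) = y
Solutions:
 h(y) = C1 + Integral(y/cos(y), y)


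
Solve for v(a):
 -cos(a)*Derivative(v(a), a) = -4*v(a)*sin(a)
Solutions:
 v(a) = C1/cos(a)^4


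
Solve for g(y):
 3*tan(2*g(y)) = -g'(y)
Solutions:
 g(y) = -asin(C1*exp(-6*y))/2 + pi/2
 g(y) = asin(C1*exp(-6*y))/2


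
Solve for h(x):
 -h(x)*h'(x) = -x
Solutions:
 h(x) = -sqrt(C1 + x^2)
 h(x) = sqrt(C1 + x^2)


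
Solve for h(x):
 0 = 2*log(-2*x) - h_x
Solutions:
 h(x) = C1 + 2*x*log(-x) + 2*x*(-1 + log(2))


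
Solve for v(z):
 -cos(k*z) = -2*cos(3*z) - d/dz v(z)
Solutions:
 v(z) = C1 - 2*sin(3*z)/3 + sin(k*z)/k


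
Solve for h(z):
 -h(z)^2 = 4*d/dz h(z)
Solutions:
 h(z) = 4/(C1 + z)


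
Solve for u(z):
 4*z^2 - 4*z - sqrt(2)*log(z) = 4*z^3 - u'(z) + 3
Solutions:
 u(z) = C1 + z^4 - 4*z^3/3 + 2*z^2 + sqrt(2)*z*log(z) - sqrt(2)*z + 3*z


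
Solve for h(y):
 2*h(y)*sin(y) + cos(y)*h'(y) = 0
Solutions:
 h(y) = C1*cos(y)^2


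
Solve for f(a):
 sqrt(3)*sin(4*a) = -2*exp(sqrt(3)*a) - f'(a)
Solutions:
 f(a) = C1 - 2*sqrt(3)*exp(sqrt(3)*a)/3 + sqrt(3)*cos(4*a)/4


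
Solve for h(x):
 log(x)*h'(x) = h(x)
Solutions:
 h(x) = C1*exp(li(x))


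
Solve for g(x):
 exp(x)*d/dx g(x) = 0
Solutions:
 g(x) = C1


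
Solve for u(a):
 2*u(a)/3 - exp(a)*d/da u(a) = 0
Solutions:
 u(a) = C1*exp(-2*exp(-a)/3)


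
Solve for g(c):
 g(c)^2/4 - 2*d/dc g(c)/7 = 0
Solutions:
 g(c) = -8/(C1 + 7*c)


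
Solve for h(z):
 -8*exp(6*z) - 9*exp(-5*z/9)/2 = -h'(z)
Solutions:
 h(z) = C1 + 4*exp(6*z)/3 - 81*exp(-5*z/9)/10


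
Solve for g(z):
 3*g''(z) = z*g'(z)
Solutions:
 g(z) = C1 + C2*erfi(sqrt(6)*z/6)


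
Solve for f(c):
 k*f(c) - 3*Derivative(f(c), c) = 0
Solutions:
 f(c) = C1*exp(c*k/3)


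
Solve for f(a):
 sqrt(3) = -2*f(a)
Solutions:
 f(a) = -sqrt(3)/2


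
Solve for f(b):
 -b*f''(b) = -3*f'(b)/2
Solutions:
 f(b) = C1 + C2*b^(5/2)


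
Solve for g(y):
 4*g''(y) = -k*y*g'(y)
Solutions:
 g(y) = Piecewise((-sqrt(2)*sqrt(pi)*C1*erf(sqrt(2)*sqrt(k)*y/4)/sqrt(k) - C2, (k > 0) | (k < 0)), (-C1*y - C2, True))


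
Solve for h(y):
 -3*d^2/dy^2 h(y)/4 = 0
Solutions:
 h(y) = C1 + C2*y


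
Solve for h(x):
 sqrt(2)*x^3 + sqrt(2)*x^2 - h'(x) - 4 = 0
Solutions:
 h(x) = C1 + sqrt(2)*x^4/4 + sqrt(2)*x^3/3 - 4*x


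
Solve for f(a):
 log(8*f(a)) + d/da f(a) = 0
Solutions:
 Integral(1/(log(_y) + 3*log(2)), (_y, f(a))) = C1 - a


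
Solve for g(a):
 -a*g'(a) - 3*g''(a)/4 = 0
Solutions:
 g(a) = C1 + C2*erf(sqrt(6)*a/3)


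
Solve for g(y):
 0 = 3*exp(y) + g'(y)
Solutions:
 g(y) = C1 - 3*exp(y)


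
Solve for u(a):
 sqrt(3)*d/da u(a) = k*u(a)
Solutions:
 u(a) = C1*exp(sqrt(3)*a*k/3)


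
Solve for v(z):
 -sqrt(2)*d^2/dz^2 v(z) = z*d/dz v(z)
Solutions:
 v(z) = C1 + C2*erf(2^(1/4)*z/2)


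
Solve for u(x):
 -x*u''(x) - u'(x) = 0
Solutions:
 u(x) = C1 + C2*log(x)


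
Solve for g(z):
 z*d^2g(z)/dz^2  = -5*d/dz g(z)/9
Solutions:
 g(z) = C1 + C2*z^(4/9)


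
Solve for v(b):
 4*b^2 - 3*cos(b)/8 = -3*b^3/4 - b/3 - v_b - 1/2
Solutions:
 v(b) = C1 - 3*b^4/16 - 4*b^3/3 - b^2/6 - b/2 + 3*sin(b)/8


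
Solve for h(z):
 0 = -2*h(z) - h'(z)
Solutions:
 h(z) = C1*exp(-2*z)


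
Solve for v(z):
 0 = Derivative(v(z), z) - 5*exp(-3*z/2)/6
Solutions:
 v(z) = C1 - 5*exp(-3*z/2)/9


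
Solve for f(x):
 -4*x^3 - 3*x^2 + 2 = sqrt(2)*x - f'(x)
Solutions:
 f(x) = C1 + x^4 + x^3 + sqrt(2)*x^2/2 - 2*x


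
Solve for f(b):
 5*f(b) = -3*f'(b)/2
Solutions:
 f(b) = C1*exp(-10*b/3)


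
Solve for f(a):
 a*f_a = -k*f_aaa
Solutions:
 f(a) = C1 + Integral(C2*airyai(a*(-1/k)^(1/3)) + C3*airybi(a*(-1/k)^(1/3)), a)


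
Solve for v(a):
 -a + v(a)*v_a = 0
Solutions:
 v(a) = -sqrt(C1 + a^2)
 v(a) = sqrt(C1 + a^2)


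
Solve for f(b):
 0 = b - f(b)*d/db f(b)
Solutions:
 f(b) = -sqrt(C1 + b^2)
 f(b) = sqrt(C1 + b^2)


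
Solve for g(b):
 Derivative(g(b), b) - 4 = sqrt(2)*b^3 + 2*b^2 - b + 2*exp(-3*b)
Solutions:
 g(b) = C1 + sqrt(2)*b^4/4 + 2*b^3/3 - b^2/2 + 4*b - 2*exp(-3*b)/3


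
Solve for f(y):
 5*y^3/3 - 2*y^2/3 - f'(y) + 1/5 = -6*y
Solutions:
 f(y) = C1 + 5*y^4/12 - 2*y^3/9 + 3*y^2 + y/5


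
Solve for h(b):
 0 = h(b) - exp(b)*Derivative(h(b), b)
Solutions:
 h(b) = C1*exp(-exp(-b))


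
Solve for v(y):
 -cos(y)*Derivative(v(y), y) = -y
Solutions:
 v(y) = C1 + Integral(y/cos(y), y)


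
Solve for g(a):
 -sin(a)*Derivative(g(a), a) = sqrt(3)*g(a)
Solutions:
 g(a) = C1*(cos(a) + 1)^(sqrt(3)/2)/(cos(a) - 1)^(sqrt(3)/2)


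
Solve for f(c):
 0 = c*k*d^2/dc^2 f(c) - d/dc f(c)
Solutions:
 f(c) = C1 + c^(((re(k) + 1)*re(k) + im(k)^2)/(re(k)^2 + im(k)^2))*(C2*sin(log(c)*Abs(im(k))/(re(k)^2 + im(k)^2)) + C3*cos(log(c)*im(k)/(re(k)^2 + im(k)^2)))


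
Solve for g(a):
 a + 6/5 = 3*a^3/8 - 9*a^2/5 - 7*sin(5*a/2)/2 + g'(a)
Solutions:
 g(a) = C1 - 3*a^4/32 + 3*a^3/5 + a^2/2 + 6*a/5 - 7*cos(5*a/2)/5


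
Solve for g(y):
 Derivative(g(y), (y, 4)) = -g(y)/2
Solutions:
 g(y) = (C1*sin(2^(1/4)*y/2) + C2*cos(2^(1/4)*y/2))*exp(-2^(1/4)*y/2) + (C3*sin(2^(1/4)*y/2) + C4*cos(2^(1/4)*y/2))*exp(2^(1/4)*y/2)


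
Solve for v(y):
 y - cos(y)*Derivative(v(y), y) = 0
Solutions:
 v(y) = C1 + Integral(y/cos(y), y)


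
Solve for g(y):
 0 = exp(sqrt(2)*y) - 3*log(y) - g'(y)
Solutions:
 g(y) = C1 - 3*y*log(y) + 3*y + sqrt(2)*exp(sqrt(2)*y)/2


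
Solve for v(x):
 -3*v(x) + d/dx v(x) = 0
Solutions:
 v(x) = C1*exp(3*x)


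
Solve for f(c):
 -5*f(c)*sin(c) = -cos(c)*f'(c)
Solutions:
 f(c) = C1/cos(c)^5


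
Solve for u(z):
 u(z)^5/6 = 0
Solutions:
 u(z) = 0


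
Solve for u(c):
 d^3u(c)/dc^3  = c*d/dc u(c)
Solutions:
 u(c) = C1 + Integral(C2*airyai(c) + C3*airybi(c), c)


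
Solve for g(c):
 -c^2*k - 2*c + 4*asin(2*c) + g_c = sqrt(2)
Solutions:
 g(c) = C1 + c^3*k/3 + c^2 - 4*c*asin(2*c) + sqrt(2)*c - 2*sqrt(1 - 4*c^2)


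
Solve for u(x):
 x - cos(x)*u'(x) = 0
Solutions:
 u(x) = C1 + Integral(x/cos(x), x)


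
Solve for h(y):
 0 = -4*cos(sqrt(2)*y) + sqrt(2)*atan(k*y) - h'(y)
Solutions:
 h(y) = C1 + sqrt(2)*Piecewise((y*atan(k*y) - log(k^2*y^2 + 1)/(2*k), Ne(k, 0)), (0, True)) - 2*sqrt(2)*sin(sqrt(2)*y)


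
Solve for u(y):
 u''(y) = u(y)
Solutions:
 u(y) = C1*exp(-y) + C2*exp(y)


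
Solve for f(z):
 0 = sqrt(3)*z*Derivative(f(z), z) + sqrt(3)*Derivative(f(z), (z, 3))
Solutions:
 f(z) = C1 + Integral(C2*airyai(-z) + C3*airybi(-z), z)


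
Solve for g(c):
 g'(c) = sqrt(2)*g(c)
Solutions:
 g(c) = C1*exp(sqrt(2)*c)


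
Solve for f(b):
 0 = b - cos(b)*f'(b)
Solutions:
 f(b) = C1 + Integral(b/cos(b), b)


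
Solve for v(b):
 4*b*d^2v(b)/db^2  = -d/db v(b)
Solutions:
 v(b) = C1 + C2*b^(3/4)


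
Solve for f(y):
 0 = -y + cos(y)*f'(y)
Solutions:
 f(y) = C1 + Integral(y/cos(y), y)


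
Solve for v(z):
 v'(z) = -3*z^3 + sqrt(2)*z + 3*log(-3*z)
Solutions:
 v(z) = C1 - 3*z^4/4 + sqrt(2)*z^2/2 + 3*z*log(-z) + 3*z*(-1 + log(3))


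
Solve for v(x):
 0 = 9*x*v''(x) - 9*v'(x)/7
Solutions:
 v(x) = C1 + C2*x^(8/7)


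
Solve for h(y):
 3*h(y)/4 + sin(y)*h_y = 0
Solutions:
 h(y) = C1*(cos(y) + 1)^(3/8)/(cos(y) - 1)^(3/8)


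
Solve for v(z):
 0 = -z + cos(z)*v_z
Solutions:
 v(z) = C1 + Integral(z/cos(z), z)


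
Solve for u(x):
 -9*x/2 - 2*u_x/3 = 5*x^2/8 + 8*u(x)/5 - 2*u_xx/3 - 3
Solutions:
 u(x) = C1*exp(x*(5 - sqrt(265))/10) + C2*exp(x*(5 + sqrt(265))/10) - 25*x^2/64 - 955*x/384 + 11915/4608


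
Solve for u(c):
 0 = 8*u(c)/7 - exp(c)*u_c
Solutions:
 u(c) = C1*exp(-8*exp(-c)/7)


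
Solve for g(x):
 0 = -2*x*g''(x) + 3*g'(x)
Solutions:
 g(x) = C1 + C2*x^(5/2)


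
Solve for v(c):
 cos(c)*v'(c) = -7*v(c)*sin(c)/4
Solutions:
 v(c) = C1*cos(c)^(7/4)


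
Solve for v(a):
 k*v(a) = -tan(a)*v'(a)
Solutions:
 v(a) = C1*exp(-k*log(sin(a)))


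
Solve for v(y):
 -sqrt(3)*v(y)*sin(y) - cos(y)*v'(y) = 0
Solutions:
 v(y) = C1*cos(y)^(sqrt(3))


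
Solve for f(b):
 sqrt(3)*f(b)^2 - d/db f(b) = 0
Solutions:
 f(b) = -1/(C1 + sqrt(3)*b)


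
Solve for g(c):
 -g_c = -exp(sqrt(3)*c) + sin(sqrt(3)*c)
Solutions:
 g(c) = C1 + sqrt(3)*exp(sqrt(3)*c)/3 + sqrt(3)*cos(sqrt(3)*c)/3


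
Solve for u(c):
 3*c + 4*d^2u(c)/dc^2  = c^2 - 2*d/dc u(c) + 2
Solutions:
 u(c) = C1 + C2*exp(-c/2) + c^3/6 - 7*c^2/4 + 8*c


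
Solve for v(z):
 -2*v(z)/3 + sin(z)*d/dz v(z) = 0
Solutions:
 v(z) = C1*(cos(z) - 1)^(1/3)/(cos(z) + 1)^(1/3)


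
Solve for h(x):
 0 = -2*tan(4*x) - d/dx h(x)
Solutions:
 h(x) = C1 + log(cos(4*x))/2


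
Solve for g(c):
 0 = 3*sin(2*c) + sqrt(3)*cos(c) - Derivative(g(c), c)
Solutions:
 g(c) = C1 + 3*sin(c)^2 + sqrt(3)*sin(c)


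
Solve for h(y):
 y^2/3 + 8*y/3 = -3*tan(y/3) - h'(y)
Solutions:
 h(y) = C1 - y^3/9 - 4*y^2/3 + 9*log(cos(y/3))


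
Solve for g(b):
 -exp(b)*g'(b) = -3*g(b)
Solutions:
 g(b) = C1*exp(-3*exp(-b))


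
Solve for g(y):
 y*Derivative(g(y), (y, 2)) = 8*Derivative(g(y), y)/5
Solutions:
 g(y) = C1 + C2*y^(13/5)


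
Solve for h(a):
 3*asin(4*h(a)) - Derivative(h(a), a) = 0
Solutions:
 Integral(1/asin(4*_y), (_y, h(a))) = C1 + 3*a


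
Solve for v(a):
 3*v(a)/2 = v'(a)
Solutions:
 v(a) = C1*exp(3*a/2)


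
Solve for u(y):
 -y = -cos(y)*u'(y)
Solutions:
 u(y) = C1 + Integral(y/cos(y), y)


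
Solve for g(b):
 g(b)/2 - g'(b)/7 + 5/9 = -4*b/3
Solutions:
 g(b) = C1*exp(7*b/2) - 8*b/3 - 118/63


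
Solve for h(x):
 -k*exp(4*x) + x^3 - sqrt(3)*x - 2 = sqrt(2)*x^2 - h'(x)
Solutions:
 h(x) = C1 + k*exp(4*x)/4 - x^4/4 + sqrt(2)*x^3/3 + sqrt(3)*x^2/2 + 2*x


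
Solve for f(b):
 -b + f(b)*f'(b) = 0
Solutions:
 f(b) = -sqrt(C1 + b^2)
 f(b) = sqrt(C1 + b^2)


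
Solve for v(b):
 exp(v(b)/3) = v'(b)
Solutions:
 v(b) = 3*log(-1/(C1 + b)) + 3*log(3)


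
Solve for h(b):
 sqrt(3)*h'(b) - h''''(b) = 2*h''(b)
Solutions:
 h(b) = C1 + C2*exp(-2^(1/3)*sqrt(3)*b*(-4/(9 + sqrt(113))^(1/3) + 2^(1/3)*(9 + sqrt(113))^(1/3))/12)*sin(2^(1/3)*b*((9 + sqrt(113))^(-1/3) + 2^(1/3)*(9 + sqrt(113))^(1/3)/4)) + C3*exp(-2^(1/3)*sqrt(3)*b*(-4/(9 + sqrt(113))^(1/3) + 2^(1/3)*(9 + sqrt(113))^(1/3))/12)*cos(2^(1/3)*b*((9 + sqrt(113))^(-1/3) + 2^(1/3)*(9 + sqrt(113))^(1/3)/4)) + C4*exp(2^(1/3)*sqrt(3)*b*(-4/(9 + sqrt(113))^(1/3) + 2^(1/3)*(9 + sqrt(113))^(1/3))/6)


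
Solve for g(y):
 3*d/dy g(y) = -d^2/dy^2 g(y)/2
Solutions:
 g(y) = C1 + C2*exp(-6*y)


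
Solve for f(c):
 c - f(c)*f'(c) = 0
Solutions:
 f(c) = -sqrt(C1 + c^2)
 f(c) = sqrt(C1 + c^2)


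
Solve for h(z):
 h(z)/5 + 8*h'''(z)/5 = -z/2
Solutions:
 h(z) = C3*exp(-z/2) - 5*z/2 + (C1*sin(sqrt(3)*z/4) + C2*cos(sqrt(3)*z/4))*exp(z/4)


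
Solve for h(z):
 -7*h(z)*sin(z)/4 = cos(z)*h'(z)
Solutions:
 h(z) = C1*cos(z)^(7/4)


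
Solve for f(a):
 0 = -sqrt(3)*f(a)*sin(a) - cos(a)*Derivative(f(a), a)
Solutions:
 f(a) = C1*cos(a)^(sqrt(3))


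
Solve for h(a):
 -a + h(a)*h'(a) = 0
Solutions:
 h(a) = -sqrt(C1 + a^2)
 h(a) = sqrt(C1 + a^2)


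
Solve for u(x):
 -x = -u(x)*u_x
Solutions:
 u(x) = -sqrt(C1 + x^2)
 u(x) = sqrt(C1 + x^2)


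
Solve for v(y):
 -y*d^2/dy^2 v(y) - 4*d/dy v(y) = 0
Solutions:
 v(y) = C1 + C2/y^3


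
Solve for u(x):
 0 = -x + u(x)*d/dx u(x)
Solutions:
 u(x) = -sqrt(C1 + x^2)
 u(x) = sqrt(C1 + x^2)


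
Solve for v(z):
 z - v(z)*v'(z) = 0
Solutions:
 v(z) = -sqrt(C1 + z^2)
 v(z) = sqrt(C1 + z^2)


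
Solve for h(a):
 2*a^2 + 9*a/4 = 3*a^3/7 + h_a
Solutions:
 h(a) = C1 - 3*a^4/28 + 2*a^3/3 + 9*a^2/8


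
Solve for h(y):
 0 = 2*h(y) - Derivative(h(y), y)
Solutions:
 h(y) = C1*exp(2*y)


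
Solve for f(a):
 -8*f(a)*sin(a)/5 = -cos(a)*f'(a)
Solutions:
 f(a) = C1/cos(a)^(8/5)


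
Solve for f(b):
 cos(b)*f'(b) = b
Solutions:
 f(b) = C1 + Integral(b/cos(b), b)


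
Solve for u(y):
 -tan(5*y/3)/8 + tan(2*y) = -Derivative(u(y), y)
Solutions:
 u(y) = C1 - 3*log(cos(5*y/3))/40 + log(cos(2*y))/2


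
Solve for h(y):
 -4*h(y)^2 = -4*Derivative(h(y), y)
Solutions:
 h(y) = -1/(C1 + y)


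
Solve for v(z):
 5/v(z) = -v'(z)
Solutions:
 v(z) = -sqrt(C1 - 10*z)
 v(z) = sqrt(C1 - 10*z)


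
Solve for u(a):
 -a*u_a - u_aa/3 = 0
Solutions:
 u(a) = C1 + C2*erf(sqrt(6)*a/2)


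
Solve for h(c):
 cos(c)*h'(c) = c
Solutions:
 h(c) = C1 + Integral(c/cos(c), c)


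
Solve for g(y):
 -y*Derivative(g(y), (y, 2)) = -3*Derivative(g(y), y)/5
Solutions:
 g(y) = C1 + C2*y^(8/5)


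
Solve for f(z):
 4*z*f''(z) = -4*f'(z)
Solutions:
 f(z) = C1 + C2*log(z)


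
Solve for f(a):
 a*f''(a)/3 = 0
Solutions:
 f(a) = C1 + C2*a


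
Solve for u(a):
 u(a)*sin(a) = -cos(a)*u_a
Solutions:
 u(a) = C1*cos(a)


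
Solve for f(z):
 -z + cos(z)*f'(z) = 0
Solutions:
 f(z) = C1 + Integral(z/cos(z), z)


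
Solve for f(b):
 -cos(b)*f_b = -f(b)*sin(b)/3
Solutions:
 f(b) = C1/cos(b)^(1/3)


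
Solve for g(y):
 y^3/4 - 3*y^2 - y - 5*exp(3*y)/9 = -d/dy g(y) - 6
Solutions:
 g(y) = C1 - y^4/16 + y^3 + y^2/2 - 6*y + 5*exp(3*y)/27


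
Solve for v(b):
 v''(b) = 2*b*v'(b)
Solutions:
 v(b) = C1 + C2*erfi(b)


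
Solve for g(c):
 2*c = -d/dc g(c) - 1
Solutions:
 g(c) = C1 - c^2 - c


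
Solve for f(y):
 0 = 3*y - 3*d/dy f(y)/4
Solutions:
 f(y) = C1 + 2*y^2


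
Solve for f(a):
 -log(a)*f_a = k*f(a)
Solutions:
 f(a) = C1*exp(-k*li(a))


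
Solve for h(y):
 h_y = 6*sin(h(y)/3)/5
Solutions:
 -6*y/5 + 3*log(cos(h(y)/3) - 1)/2 - 3*log(cos(h(y)/3) + 1)/2 = C1


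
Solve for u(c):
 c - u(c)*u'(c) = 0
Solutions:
 u(c) = -sqrt(C1 + c^2)
 u(c) = sqrt(C1 + c^2)


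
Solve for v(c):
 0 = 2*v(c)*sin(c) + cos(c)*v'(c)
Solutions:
 v(c) = C1*cos(c)^2


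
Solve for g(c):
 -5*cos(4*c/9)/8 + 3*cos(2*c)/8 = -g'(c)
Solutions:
 g(c) = C1 + 45*sin(4*c/9)/32 - 3*sin(2*c)/16


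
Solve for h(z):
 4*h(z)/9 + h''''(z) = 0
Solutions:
 h(z) = (C1*sin(sqrt(3)*z/3) + C2*cos(sqrt(3)*z/3))*exp(-sqrt(3)*z/3) + (C3*sin(sqrt(3)*z/3) + C4*cos(sqrt(3)*z/3))*exp(sqrt(3)*z/3)


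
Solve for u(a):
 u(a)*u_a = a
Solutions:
 u(a) = -sqrt(C1 + a^2)
 u(a) = sqrt(C1 + a^2)


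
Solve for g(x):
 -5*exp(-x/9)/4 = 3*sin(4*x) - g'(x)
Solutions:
 g(x) = C1 - 3*cos(4*x)/4 - 45*exp(-x/9)/4


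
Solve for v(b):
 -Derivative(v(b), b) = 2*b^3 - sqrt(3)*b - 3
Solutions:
 v(b) = C1 - b^4/2 + sqrt(3)*b^2/2 + 3*b


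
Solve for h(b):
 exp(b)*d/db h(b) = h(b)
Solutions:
 h(b) = C1*exp(-exp(-b))


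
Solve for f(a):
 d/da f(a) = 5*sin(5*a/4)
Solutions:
 f(a) = C1 - 4*cos(5*a/4)


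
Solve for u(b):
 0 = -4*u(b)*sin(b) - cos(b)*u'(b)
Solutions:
 u(b) = C1*cos(b)^4


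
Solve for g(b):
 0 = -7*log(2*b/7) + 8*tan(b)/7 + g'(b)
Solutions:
 g(b) = C1 + 7*b*log(b) - 7*b*log(7) - 7*b + 7*b*log(2) + 8*log(cos(b))/7


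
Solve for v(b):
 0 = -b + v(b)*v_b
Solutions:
 v(b) = -sqrt(C1 + b^2)
 v(b) = sqrt(C1 + b^2)


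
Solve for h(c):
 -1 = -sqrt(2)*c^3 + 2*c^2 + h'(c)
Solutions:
 h(c) = C1 + sqrt(2)*c^4/4 - 2*c^3/3 - c


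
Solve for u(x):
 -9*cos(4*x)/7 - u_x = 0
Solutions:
 u(x) = C1 - 9*sin(4*x)/28


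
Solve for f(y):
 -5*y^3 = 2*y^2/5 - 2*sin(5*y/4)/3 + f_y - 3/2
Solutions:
 f(y) = C1 - 5*y^4/4 - 2*y^3/15 + 3*y/2 - 8*cos(5*y/4)/15


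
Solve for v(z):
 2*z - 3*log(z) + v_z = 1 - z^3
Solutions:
 v(z) = C1 - z^4/4 - z^2 + 3*z*log(z) - 2*z


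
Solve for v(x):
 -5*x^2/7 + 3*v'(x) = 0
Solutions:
 v(x) = C1 + 5*x^3/63


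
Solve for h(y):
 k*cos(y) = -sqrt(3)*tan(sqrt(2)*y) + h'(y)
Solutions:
 h(y) = C1 + k*sin(y) - sqrt(6)*log(cos(sqrt(2)*y))/2


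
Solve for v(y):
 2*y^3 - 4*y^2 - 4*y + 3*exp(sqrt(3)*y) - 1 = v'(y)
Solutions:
 v(y) = C1 + y^4/2 - 4*y^3/3 - 2*y^2 - y + sqrt(3)*exp(sqrt(3)*y)


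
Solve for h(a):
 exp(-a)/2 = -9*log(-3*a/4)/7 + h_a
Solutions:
 h(a) = C1 + 9*a*log(-a)/7 + 9*a*(-2*log(2) - 1 + log(3))/7 - exp(-a)/2


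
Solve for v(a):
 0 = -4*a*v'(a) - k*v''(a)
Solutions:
 v(a) = C1 + C2*sqrt(k)*erf(sqrt(2)*a*sqrt(1/k))


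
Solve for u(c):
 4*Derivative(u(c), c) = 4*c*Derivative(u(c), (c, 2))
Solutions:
 u(c) = C1 + C2*c^2


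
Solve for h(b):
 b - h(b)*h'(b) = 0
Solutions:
 h(b) = -sqrt(C1 + b^2)
 h(b) = sqrt(C1 + b^2)


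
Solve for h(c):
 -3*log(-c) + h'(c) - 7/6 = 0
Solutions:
 h(c) = C1 + 3*c*log(-c) - 11*c/6


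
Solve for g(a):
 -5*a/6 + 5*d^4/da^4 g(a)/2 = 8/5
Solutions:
 g(a) = C1 + C2*a + C3*a^2 + C4*a^3 + a^5/360 + 2*a^4/75


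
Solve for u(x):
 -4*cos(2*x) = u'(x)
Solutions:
 u(x) = C1 - 2*sin(2*x)


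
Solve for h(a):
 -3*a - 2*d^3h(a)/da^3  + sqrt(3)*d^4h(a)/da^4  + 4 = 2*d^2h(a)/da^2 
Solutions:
 h(a) = C1 + C2*a + C3*exp(sqrt(3)*a*(1 - sqrt(1 + 2*sqrt(3)))/3) + C4*exp(sqrt(3)*a*(1 + sqrt(1 + 2*sqrt(3)))/3) - a^3/4 + 7*a^2/4


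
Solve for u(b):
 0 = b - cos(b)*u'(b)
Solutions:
 u(b) = C1 + Integral(b/cos(b), b)


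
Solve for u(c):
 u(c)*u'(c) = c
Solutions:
 u(c) = -sqrt(C1 + c^2)
 u(c) = sqrt(C1 + c^2)


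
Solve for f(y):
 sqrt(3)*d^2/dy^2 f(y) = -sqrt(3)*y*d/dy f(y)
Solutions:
 f(y) = C1 + C2*erf(sqrt(2)*y/2)


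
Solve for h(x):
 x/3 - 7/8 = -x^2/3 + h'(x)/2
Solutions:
 h(x) = C1 + 2*x^3/9 + x^2/3 - 7*x/4


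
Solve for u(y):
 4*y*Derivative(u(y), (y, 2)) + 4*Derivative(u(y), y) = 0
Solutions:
 u(y) = C1 + C2*log(y)


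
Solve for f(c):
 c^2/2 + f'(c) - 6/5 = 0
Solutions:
 f(c) = C1 - c^3/6 + 6*c/5


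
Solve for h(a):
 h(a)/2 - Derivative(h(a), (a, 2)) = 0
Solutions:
 h(a) = C1*exp(-sqrt(2)*a/2) + C2*exp(sqrt(2)*a/2)


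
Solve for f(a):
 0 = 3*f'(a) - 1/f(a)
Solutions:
 f(a) = -sqrt(C1 + 6*a)/3
 f(a) = sqrt(C1 + 6*a)/3


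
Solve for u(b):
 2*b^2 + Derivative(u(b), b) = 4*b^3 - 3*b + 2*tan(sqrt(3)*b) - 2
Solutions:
 u(b) = C1 + b^4 - 2*b^3/3 - 3*b^2/2 - 2*b - 2*sqrt(3)*log(cos(sqrt(3)*b))/3


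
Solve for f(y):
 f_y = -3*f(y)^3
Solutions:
 f(y) = -sqrt(2)*sqrt(-1/(C1 - 3*y))/2
 f(y) = sqrt(2)*sqrt(-1/(C1 - 3*y))/2


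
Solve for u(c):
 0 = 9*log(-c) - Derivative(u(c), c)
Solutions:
 u(c) = C1 + 9*c*log(-c) - 9*c


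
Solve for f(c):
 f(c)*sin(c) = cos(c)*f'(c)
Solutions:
 f(c) = C1/cos(c)


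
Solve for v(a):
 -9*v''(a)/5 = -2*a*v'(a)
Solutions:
 v(a) = C1 + C2*erfi(sqrt(5)*a/3)


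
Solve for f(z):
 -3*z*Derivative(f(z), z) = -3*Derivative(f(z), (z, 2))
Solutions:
 f(z) = C1 + C2*erfi(sqrt(2)*z/2)


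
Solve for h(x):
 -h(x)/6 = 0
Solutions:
 h(x) = 0


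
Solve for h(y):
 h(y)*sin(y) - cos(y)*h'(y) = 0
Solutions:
 h(y) = C1/cos(y)


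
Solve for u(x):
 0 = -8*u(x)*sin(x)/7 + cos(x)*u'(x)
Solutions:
 u(x) = C1/cos(x)^(8/7)


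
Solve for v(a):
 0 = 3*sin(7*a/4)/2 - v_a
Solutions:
 v(a) = C1 - 6*cos(7*a/4)/7


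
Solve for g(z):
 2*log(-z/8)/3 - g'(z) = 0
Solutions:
 g(z) = C1 + 2*z*log(-z)/3 + z*(-2*log(2) - 2/3)


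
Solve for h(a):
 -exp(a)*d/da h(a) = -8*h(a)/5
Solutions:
 h(a) = C1*exp(-8*exp(-a)/5)


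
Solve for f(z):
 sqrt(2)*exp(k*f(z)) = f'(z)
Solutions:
 f(z) = Piecewise((log(-1/(C1*k + sqrt(2)*k*z))/k, Ne(k, 0)), (nan, True))
 f(z) = Piecewise((C1 + sqrt(2)*z, Eq(k, 0)), (nan, True))


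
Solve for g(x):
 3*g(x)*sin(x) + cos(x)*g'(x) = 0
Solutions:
 g(x) = C1*cos(x)^3


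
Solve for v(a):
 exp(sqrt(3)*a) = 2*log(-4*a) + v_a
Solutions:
 v(a) = C1 - 2*a*log(-a) + 2*a*(1 - 2*log(2)) + sqrt(3)*exp(sqrt(3)*a)/3


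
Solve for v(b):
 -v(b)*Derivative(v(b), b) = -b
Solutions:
 v(b) = -sqrt(C1 + b^2)
 v(b) = sqrt(C1 + b^2)


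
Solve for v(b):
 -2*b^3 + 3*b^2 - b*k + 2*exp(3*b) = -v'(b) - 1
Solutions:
 v(b) = C1 + b^4/2 - b^3 + b^2*k/2 - b - 2*exp(3*b)/3


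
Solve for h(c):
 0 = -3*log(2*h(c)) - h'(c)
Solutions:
 Integral(1/(log(_y) + log(2)), (_y, h(c)))/3 = C1 - c


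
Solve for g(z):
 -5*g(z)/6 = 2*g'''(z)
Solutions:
 g(z) = C3*exp(z*(-90^(1/3) + 3*10^(1/3)*3^(2/3))/24)*sin(10^(1/3)*3^(1/6)*z/4) + C4*exp(z*(-90^(1/3) + 3*10^(1/3)*3^(2/3))/24)*cos(10^(1/3)*3^(1/6)*z/4) + C5*exp(-z*(90^(1/3) + 3*10^(1/3)*3^(2/3))/24) + (C1*sin(10^(1/3)*3^(1/6)*z/4) + C2*cos(10^(1/3)*3^(1/6)*z/4))*exp(90^(1/3)*z/12)


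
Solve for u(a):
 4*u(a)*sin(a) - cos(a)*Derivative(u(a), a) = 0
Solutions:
 u(a) = C1/cos(a)^4


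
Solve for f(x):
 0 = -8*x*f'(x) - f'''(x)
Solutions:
 f(x) = C1 + Integral(C2*airyai(-2*x) + C3*airybi(-2*x), x)


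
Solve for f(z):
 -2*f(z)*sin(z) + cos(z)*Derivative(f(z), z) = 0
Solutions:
 f(z) = C1/cos(z)^2


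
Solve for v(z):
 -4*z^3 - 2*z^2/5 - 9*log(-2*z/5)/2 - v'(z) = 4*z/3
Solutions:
 v(z) = C1 - z^4 - 2*z^3/15 - 2*z^2/3 - 9*z*log(-z)/2 + z*(-5*log(2) + log(10)/2 + 9/2 + 4*log(5))


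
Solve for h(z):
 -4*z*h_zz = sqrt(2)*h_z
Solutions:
 h(z) = C1 + C2*z^(1 - sqrt(2)/4)


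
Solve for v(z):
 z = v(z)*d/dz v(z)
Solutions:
 v(z) = -sqrt(C1 + z^2)
 v(z) = sqrt(C1 + z^2)


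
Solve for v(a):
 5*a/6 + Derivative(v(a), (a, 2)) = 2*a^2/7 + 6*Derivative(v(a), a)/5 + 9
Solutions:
 v(a) = C1 + C2*exp(6*a/5) - 5*a^3/63 + 25*a^2/168 - 3655*a/504


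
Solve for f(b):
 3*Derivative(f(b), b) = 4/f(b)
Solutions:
 f(b) = -sqrt(C1 + 24*b)/3
 f(b) = sqrt(C1 + 24*b)/3


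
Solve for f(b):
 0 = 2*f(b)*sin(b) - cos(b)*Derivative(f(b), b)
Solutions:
 f(b) = C1/cos(b)^2


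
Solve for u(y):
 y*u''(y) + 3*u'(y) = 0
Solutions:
 u(y) = C1 + C2/y^2


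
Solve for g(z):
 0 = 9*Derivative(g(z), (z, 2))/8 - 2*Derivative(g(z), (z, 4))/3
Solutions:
 g(z) = C1 + C2*z + C3*exp(-3*sqrt(3)*z/4) + C4*exp(3*sqrt(3)*z/4)


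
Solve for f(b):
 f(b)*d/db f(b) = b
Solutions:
 f(b) = -sqrt(C1 + b^2)
 f(b) = sqrt(C1 + b^2)


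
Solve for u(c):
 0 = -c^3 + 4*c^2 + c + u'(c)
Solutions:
 u(c) = C1 + c^4/4 - 4*c^3/3 - c^2/2


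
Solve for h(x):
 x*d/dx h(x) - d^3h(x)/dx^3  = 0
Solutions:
 h(x) = C1 + Integral(C2*airyai(x) + C3*airybi(x), x)


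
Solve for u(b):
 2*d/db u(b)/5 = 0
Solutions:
 u(b) = C1


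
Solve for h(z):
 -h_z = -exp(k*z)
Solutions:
 h(z) = C1 + exp(k*z)/k


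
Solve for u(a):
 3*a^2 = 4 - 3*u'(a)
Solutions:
 u(a) = C1 - a^3/3 + 4*a/3


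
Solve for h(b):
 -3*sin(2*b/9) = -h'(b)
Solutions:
 h(b) = C1 - 27*cos(2*b/9)/2


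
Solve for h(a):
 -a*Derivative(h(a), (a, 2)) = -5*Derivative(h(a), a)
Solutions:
 h(a) = C1 + C2*a^6


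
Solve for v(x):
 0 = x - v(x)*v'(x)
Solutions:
 v(x) = -sqrt(C1 + x^2)
 v(x) = sqrt(C1 + x^2)


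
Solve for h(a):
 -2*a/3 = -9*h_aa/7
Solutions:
 h(a) = C1 + C2*a + 7*a^3/81


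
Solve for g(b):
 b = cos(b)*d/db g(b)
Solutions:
 g(b) = C1 + Integral(b/cos(b), b)


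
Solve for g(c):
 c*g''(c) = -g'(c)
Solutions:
 g(c) = C1 + C2*log(c)


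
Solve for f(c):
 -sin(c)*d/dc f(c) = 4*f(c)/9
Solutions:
 f(c) = C1*(cos(c) + 1)^(2/9)/(cos(c) - 1)^(2/9)


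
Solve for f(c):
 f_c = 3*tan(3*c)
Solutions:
 f(c) = C1 - log(cos(3*c))


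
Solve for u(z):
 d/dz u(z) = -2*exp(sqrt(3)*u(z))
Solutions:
 u(z) = sqrt(3)*(2*log(1/(C1 + 2*z)) - log(3))/6


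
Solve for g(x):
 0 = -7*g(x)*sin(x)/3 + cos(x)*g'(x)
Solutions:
 g(x) = C1/cos(x)^(7/3)


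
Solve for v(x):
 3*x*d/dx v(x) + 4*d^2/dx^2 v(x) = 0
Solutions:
 v(x) = C1 + C2*erf(sqrt(6)*x/4)


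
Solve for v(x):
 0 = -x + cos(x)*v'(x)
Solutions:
 v(x) = C1 + Integral(x/cos(x), x)


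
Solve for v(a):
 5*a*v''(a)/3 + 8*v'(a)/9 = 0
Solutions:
 v(a) = C1 + C2*a^(7/15)


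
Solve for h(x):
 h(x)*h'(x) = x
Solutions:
 h(x) = -sqrt(C1 + x^2)
 h(x) = sqrt(C1 + x^2)


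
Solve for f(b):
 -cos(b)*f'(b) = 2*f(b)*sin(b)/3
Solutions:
 f(b) = C1*cos(b)^(2/3)


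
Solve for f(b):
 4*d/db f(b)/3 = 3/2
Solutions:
 f(b) = C1 + 9*b/8


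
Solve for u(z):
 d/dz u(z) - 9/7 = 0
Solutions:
 u(z) = C1 + 9*z/7


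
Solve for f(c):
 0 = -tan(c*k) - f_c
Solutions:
 f(c) = C1 - Piecewise((-log(cos(c*k))/k, Ne(k, 0)), (0, True))


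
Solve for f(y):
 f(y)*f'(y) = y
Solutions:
 f(y) = -sqrt(C1 + y^2)
 f(y) = sqrt(C1 + y^2)


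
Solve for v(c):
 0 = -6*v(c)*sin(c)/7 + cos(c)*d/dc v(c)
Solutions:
 v(c) = C1/cos(c)^(6/7)


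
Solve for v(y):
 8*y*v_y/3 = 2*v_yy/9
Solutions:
 v(y) = C1 + C2*erfi(sqrt(6)*y)


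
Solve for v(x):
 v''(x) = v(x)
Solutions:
 v(x) = C1*exp(-x) + C2*exp(x)


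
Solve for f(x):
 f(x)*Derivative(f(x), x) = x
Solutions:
 f(x) = -sqrt(C1 + x^2)
 f(x) = sqrt(C1 + x^2)


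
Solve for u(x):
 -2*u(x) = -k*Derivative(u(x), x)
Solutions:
 u(x) = C1*exp(2*x/k)


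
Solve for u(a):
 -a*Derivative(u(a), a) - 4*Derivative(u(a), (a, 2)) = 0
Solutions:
 u(a) = C1 + C2*erf(sqrt(2)*a/4)


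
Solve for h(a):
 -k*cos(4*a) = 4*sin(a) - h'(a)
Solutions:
 h(a) = C1 + k*sin(4*a)/4 - 4*cos(a)


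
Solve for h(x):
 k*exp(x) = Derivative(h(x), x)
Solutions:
 h(x) = C1 + k*exp(x)


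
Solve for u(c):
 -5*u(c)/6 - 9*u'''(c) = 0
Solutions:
 u(c) = C3*exp(-2^(2/3)*5^(1/3)*c/6) + (C1*sin(2^(2/3)*sqrt(3)*5^(1/3)*c/12) + C2*cos(2^(2/3)*sqrt(3)*5^(1/3)*c/12))*exp(2^(2/3)*5^(1/3)*c/12)


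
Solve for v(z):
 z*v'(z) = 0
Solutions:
 v(z) = C1


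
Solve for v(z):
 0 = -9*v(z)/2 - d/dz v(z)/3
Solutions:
 v(z) = C1*exp(-27*z/2)


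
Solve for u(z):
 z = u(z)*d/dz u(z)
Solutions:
 u(z) = -sqrt(C1 + z^2)
 u(z) = sqrt(C1 + z^2)


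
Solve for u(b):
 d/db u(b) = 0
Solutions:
 u(b) = C1


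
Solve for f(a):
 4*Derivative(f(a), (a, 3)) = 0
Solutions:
 f(a) = C1 + C2*a + C3*a^2


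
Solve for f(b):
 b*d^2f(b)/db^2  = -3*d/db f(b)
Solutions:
 f(b) = C1 + C2/b^2


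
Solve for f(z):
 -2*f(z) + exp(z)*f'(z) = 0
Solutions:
 f(z) = C1*exp(-2*exp(-z))


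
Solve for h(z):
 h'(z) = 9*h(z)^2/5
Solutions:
 h(z) = -5/(C1 + 9*z)


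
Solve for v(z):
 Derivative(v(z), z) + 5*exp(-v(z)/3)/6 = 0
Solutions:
 v(z) = 3*log(C1 - 5*z/18)


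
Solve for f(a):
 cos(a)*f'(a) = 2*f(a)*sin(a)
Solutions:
 f(a) = C1/cos(a)^2


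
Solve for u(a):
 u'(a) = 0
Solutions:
 u(a) = C1


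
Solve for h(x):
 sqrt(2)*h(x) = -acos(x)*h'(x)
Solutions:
 h(x) = C1*exp(-sqrt(2)*Integral(1/acos(x), x))


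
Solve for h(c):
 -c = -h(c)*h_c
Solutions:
 h(c) = -sqrt(C1 + c^2)
 h(c) = sqrt(C1 + c^2)


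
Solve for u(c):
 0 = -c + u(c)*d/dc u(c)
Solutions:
 u(c) = -sqrt(C1 + c^2)
 u(c) = sqrt(C1 + c^2)


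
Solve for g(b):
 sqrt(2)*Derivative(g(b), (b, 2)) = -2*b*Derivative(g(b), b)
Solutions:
 g(b) = C1 + C2*erf(2^(3/4)*b/2)


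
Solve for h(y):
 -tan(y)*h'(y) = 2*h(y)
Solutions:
 h(y) = C1/sin(y)^2


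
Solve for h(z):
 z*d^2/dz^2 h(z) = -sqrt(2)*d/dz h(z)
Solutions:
 h(z) = C1 + C2*z^(1 - sqrt(2))


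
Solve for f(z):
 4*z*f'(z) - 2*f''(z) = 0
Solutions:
 f(z) = C1 + C2*erfi(z)


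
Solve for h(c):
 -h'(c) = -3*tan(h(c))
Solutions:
 h(c) = pi - asin(C1*exp(3*c))
 h(c) = asin(C1*exp(3*c))


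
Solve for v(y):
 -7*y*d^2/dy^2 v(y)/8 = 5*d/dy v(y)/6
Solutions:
 v(y) = C1 + C2*y^(1/21)


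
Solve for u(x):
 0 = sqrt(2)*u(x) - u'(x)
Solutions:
 u(x) = C1*exp(sqrt(2)*x)


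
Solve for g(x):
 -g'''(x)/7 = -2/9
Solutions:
 g(x) = C1 + C2*x + C3*x^2 + 7*x^3/27


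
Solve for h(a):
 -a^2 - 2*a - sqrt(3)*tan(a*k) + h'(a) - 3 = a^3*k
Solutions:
 h(a) = C1 + a^4*k/4 + a^3/3 + a^2 + 3*a + sqrt(3)*Piecewise((-log(cos(a*k))/k, Ne(k, 0)), (0, True))


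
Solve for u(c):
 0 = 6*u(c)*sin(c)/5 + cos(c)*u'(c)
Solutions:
 u(c) = C1*cos(c)^(6/5)


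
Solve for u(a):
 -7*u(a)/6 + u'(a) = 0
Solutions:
 u(a) = C1*exp(7*a/6)


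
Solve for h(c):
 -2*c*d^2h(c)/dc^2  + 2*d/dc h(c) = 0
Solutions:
 h(c) = C1 + C2*c^2


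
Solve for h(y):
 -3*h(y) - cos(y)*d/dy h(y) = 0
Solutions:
 h(y) = C1*(sin(y) - 1)^(3/2)/(sin(y) + 1)^(3/2)


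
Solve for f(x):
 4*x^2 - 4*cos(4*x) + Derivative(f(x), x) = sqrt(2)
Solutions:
 f(x) = C1 - 4*x^3/3 + sqrt(2)*x + sin(4*x)


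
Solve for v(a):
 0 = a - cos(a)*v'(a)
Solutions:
 v(a) = C1 + Integral(a/cos(a), a)


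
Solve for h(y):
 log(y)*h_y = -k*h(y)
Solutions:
 h(y) = C1*exp(-k*li(y))


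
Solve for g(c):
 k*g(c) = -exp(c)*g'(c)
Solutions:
 g(c) = C1*exp(k*exp(-c))


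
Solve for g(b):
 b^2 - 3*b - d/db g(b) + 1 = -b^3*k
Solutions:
 g(b) = C1 + b^4*k/4 + b^3/3 - 3*b^2/2 + b


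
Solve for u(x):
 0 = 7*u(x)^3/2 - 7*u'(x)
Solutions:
 u(x) = -sqrt(-1/(C1 + x))
 u(x) = sqrt(-1/(C1 + x))


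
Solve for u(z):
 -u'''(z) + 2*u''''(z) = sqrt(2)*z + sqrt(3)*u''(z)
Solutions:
 u(z) = C1 + C2*z + C3*exp(z*(1 - sqrt(1 + 8*sqrt(3)))/4) + C4*exp(z*(1 + sqrt(1 + 8*sqrt(3)))/4) - sqrt(6)*z^3/18 + sqrt(2)*z^2/6


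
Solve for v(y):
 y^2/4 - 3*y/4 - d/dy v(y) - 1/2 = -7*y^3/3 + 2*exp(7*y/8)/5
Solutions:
 v(y) = C1 + 7*y^4/12 + y^3/12 - 3*y^2/8 - y/2 - 16*exp(7*y/8)/35


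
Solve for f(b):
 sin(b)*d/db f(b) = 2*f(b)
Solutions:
 f(b) = C1*(cos(b) - 1)/(cos(b) + 1)


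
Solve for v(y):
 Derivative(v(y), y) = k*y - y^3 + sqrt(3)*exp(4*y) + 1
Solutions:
 v(y) = C1 + k*y^2/2 - y^4/4 + y + sqrt(3)*exp(4*y)/4


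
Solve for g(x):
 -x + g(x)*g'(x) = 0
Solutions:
 g(x) = -sqrt(C1 + x^2)
 g(x) = sqrt(C1 + x^2)


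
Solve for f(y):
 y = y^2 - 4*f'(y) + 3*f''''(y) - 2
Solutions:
 f(y) = C1 + C4*exp(6^(2/3)*y/3) + y^3/12 - y^2/8 - y/2 + (C2*sin(2^(2/3)*3^(1/6)*y/2) + C3*cos(2^(2/3)*3^(1/6)*y/2))*exp(-6^(2/3)*y/6)


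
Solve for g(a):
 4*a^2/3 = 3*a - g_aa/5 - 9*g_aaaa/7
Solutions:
 g(a) = C1 + C2*a + C3*sin(sqrt(35)*a/15) + C4*cos(sqrt(35)*a/15) - 5*a^4/9 + 5*a^3/2 + 300*a^2/7


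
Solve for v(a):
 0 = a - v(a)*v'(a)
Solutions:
 v(a) = -sqrt(C1 + a^2)
 v(a) = sqrt(C1 + a^2)


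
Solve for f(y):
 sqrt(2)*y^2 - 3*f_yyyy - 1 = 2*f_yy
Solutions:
 f(y) = C1 + C2*y + C3*sin(sqrt(6)*y/3) + C4*cos(sqrt(6)*y/3) + sqrt(2)*y^4/24 + y^2*(-3*sqrt(2) - 1)/4


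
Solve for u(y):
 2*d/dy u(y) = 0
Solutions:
 u(y) = C1


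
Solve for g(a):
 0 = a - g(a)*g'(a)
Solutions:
 g(a) = -sqrt(C1 + a^2)
 g(a) = sqrt(C1 + a^2)


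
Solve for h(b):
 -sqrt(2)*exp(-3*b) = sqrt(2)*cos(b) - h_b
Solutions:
 h(b) = C1 + sqrt(2)*sin(b) - sqrt(2)*exp(-3*b)/3


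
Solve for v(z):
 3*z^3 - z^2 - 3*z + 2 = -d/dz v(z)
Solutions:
 v(z) = C1 - 3*z^4/4 + z^3/3 + 3*z^2/2 - 2*z


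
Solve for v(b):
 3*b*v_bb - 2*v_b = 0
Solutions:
 v(b) = C1 + C2*b^(5/3)


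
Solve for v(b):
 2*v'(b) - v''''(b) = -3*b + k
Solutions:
 v(b) = C1 + C4*exp(2^(1/3)*b) - 3*b^2/4 + b*k/2 + (C2*sin(2^(1/3)*sqrt(3)*b/2) + C3*cos(2^(1/3)*sqrt(3)*b/2))*exp(-2^(1/3)*b/2)


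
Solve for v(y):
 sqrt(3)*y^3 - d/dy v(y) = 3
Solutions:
 v(y) = C1 + sqrt(3)*y^4/4 - 3*y


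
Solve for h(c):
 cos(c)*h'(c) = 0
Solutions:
 h(c) = C1


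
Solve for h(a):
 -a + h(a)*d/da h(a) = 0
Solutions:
 h(a) = -sqrt(C1 + a^2)
 h(a) = sqrt(C1 + a^2)


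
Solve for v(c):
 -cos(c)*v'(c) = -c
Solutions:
 v(c) = C1 + Integral(c/cos(c), c)


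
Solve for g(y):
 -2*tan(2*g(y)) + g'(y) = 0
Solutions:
 g(y) = -asin(C1*exp(4*y))/2 + pi/2
 g(y) = asin(C1*exp(4*y))/2


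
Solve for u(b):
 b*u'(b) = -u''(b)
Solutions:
 u(b) = C1 + C2*erf(sqrt(2)*b/2)


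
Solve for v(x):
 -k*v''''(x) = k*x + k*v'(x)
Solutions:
 v(x) = C1 + C4*exp(-x) - x^2/2 + (C2*sin(sqrt(3)*x/2) + C3*cos(sqrt(3)*x/2))*exp(x/2)


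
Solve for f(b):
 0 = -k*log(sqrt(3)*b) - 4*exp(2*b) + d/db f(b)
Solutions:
 f(b) = C1 + b*k*log(b) + b*k*(-1 + log(3)/2) + 2*exp(2*b)


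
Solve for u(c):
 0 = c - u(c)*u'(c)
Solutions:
 u(c) = -sqrt(C1 + c^2)
 u(c) = sqrt(C1 + c^2)


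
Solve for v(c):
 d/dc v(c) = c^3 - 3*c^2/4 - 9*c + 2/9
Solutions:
 v(c) = C1 + c^4/4 - c^3/4 - 9*c^2/2 + 2*c/9


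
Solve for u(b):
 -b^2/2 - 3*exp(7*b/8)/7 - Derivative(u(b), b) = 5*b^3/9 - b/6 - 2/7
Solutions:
 u(b) = C1 - 5*b^4/36 - b^3/6 + b^2/12 + 2*b/7 - 24*exp(7*b/8)/49


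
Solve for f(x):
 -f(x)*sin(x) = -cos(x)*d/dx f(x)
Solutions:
 f(x) = C1/cos(x)


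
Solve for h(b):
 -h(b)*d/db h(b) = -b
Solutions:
 h(b) = -sqrt(C1 + b^2)
 h(b) = sqrt(C1 + b^2)


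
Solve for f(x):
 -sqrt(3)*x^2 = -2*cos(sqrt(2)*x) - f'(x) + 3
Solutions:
 f(x) = C1 + sqrt(3)*x^3/3 + 3*x - sqrt(2)*sin(sqrt(2)*x)


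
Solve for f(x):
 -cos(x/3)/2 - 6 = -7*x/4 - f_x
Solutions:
 f(x) = C1 - 7*x^2/8 + 6*x + 3*sin(x/3)/2


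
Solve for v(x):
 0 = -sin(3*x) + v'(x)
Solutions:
 v(x) = C1 - cos(3*x)/3


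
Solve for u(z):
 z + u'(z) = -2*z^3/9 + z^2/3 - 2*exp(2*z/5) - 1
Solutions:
 u(z) = C1 - z^4/18 + z^3/9 - z^2/2 - z - 5*exp(2*z/5)


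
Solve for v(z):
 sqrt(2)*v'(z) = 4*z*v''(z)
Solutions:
 v(z) = C1 + C2*z^(sqrt(2)/4 + 1)


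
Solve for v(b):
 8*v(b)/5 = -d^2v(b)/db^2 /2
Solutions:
 v(b) = C1*sin(4*sqrt(5)*b/5) + C2*cos(4*sqrt(5)*b/5)


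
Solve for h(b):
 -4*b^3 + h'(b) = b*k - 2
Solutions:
 h(b) = C1 + b^4 + b^2*k/2 - 2*b


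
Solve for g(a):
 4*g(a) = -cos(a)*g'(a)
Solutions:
 g(a) = C1*(sin(a)^2 - 2*sin(a) + 1)/(sin(a)^2 + 2*sin(a) + 1)


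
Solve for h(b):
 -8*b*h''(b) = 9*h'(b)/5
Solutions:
 h(b) = C1 + C2*b^(31/40)


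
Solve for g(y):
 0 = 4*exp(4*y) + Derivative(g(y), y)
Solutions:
 g(y) = C1 - exp(4*y)


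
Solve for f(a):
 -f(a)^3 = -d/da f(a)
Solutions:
 f(a) = -sqrt(2)*sqrt(-1/(C1 + a))/2
 f(a) = sqrt(2)*sqrt(-1/(C1 + a))/2


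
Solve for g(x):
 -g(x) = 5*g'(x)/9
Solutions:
 g(x) = C1*exp(-9*x/5)


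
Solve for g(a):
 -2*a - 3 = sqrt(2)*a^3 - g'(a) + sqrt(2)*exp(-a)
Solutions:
 g(a) = C1 + sqrt(2)*a^4/4 + a^2 + 3*a - sqrt(2)*exp(-a)


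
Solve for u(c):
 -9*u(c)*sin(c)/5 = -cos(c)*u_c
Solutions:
 u(c) = C1/cos(c)^(9/5)


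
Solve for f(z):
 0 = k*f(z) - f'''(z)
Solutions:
 f(z) = C1*exp(k^(1/3)*z) + C2*exp(k^(1/3)*z*(-1 + sqrt(3)*I)/2) + C3*exp(-k^(1/3)*z*(1 + sqrt(3)*I)/2)


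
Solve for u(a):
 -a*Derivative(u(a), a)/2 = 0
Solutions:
 u(a) = C1


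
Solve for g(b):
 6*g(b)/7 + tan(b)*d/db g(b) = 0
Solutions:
 g(b) = C1/sin(b)^(6/7)


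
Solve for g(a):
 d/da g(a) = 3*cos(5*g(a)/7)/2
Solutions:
 -3*a/2 - 7*log(sin(5*g(a)/7) - 1)/10 + 7*log(sin(5*g(a)/7) + 1)/10 = C1


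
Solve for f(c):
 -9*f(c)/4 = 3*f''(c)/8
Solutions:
 f(c) = C1*sin(sqrt(6)*c) + C2*cos(sqrt(6)*c)


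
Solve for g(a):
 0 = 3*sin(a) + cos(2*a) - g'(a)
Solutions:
 g(a) = C1 + sin(2*a)/2 - 3*cos(a)
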